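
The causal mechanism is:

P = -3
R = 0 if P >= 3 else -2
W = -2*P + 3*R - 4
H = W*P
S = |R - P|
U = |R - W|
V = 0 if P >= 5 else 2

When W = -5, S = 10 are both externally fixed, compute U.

3

Setting W = -5, S = 10 by intervention discards those variables' equations.
R = 0 if P >= 3 else -2  [with P=-3]  = -2
U = |R - W|  [with R=-2, W=-5]  = 3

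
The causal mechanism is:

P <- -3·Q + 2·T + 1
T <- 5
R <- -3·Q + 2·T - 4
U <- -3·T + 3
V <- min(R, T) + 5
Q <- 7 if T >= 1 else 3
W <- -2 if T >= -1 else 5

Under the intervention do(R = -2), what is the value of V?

do(R=-2) replaces the equation R <- -3·Q + 2·T - 4 with the constant R = -2.
V = min(R, T) + 5  [with R=-2, T=5]  = 3

3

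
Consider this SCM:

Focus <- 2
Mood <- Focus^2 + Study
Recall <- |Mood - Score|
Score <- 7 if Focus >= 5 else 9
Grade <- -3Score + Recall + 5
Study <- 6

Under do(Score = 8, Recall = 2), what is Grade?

-17

Setting Score = 8, Recall = 2 by intervention discards those variables' equations.
Grade = -3Score + Recall + 5  [with Score=8, Recall=2]  = -17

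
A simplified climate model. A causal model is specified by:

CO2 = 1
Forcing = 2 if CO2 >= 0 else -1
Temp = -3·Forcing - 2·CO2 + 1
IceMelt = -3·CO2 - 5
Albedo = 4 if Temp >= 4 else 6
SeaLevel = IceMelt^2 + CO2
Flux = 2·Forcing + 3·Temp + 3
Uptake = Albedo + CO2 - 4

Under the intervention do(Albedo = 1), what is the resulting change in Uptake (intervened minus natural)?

-5

do(Albedo=1) replaces the equation Albedo = 4 if Temp >= 4 else 6 with the constant Albedo = 1.
Uptake = Albedo + CO2 - 4  [with Albedo=1, CO2=1]  = -2
Without intervention: Forcing = 2 if CO2 >= 0 else -1  [with CO2=1]  = 2; Temp = -3·Forcing - 2·CO2 + 1  [with Forcing=2, CO2=1]  = -7; Albedo = 4 if Temp >= 4 else 6  [with Temp=-7]  = 6; Uptake = Albedo + CO2 - 4  [with Albedo=6, CO2=1]  = 3.
Change = -2 − 3 = -5.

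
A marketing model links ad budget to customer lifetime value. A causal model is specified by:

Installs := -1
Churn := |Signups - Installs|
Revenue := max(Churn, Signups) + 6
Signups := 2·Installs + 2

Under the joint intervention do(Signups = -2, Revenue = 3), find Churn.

1

The joint intervention fixes Signups = -2, Revenue = 3, removing each variable's own equation.
Churn = |Signups - Installs|  [with Signups=-2, Installs=-1]  = 1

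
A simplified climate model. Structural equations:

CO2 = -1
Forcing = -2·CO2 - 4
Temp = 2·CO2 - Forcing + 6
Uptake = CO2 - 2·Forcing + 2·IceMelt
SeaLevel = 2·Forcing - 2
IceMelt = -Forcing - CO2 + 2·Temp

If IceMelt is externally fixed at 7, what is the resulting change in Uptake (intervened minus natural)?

Under do(IceMelt=7), the mechanism IceMelt = -Forcing - CO2 + 2·Temp is discarded; IceMelt is fixed at 7.
Forcing = -2·CO2 - 4  [with CO2=-1]  = -2
Uptake = CO2 - 2·Forcing + 2·IceMelt  [with CO2=-1, Forcing=-2, IceMelt=7]  = 17
Without intervention: Forcing = -2·CO2 - 4  [with CO2=-1]  = -2; Temp = 2·CO2 - Forcing + 6  [with CO2=-1, Forcing=-2]  = 6; IceMelt = -Forcing - CO2 + 2·Temp  [with Forcing=-2, CO2=-1, Temp=6]  = 15; Uptake = CO2 - 2·Forcing + 2·IceMelt  [with CO2=-1, Forcing=-2, IceMelt=15]  = 33.
Change = 17 − 33 = -16.

-16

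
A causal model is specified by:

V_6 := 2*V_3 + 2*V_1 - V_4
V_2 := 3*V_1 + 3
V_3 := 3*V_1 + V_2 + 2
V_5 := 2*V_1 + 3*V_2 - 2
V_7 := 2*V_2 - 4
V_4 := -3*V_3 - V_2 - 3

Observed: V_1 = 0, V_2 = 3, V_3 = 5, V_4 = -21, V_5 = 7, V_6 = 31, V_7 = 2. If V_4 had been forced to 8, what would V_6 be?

Under do(V_4=8), the mechanism V_4 := -3*V_3 - V_2 - 3 is discarded; V_4 is fixed at 8.
V_2 = 3*V_1 + 3  [with V_1=0]  = 3
V_3 = 3*V_1 + V_2 + 2  [with V_1=0, V_2=3]  = 5
V_6 = 2*V_3 + 2*V_1 - V_4  [with V_3=5, V_1=0, V_4=8]  = 2

2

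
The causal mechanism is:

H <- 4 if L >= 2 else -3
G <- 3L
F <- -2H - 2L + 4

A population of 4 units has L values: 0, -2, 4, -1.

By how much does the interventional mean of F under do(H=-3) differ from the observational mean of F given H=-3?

do(H=-3) breaks H's dependence on L. With H=-3 fixed, F across the units is 10, 14, 2, 12, mean 9.5.
E[F|H=-3] averages over only the 3 units with H=-3 (L = 0, -2, -1): F = 10, 14, 12, mean 12.
Difference = 9.5 − 12 = -2.5.

-2.5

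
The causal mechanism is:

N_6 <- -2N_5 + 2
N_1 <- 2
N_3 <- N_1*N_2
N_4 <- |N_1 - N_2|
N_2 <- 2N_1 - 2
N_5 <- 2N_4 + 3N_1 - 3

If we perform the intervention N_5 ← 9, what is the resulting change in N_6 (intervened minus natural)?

-12

The intervention breaks the incoming arrows to N_5: N_5 <- 2N_4 + 3N_1 - 3 no longer applies, and N_5 = 9.
N_6 = -2N_5 + 2  [with N_5=9]  = -16
Without intervention: N_2 = 2N_1 - 2  [with N_1=2]  = 2; N_4 = |N_1 - N_2|  [with N_1=2, N_2=2]  = 0; N_5 = 2N_4 + 3N_1 - 3  [with N_4=0, N_1=2]  = 3; N_6 = -2N_5 + 2  [with N_5=3]  = -4.
Change = -16 − (-4) = -12.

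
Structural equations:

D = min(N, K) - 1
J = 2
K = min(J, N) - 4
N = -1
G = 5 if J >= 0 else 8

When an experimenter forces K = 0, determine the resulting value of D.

Intervening sets K = 0 and removes its equation (K = min(J, N) - 4).
D = min(N, K) - 1  [with N=-1, K=0]  = -2

-2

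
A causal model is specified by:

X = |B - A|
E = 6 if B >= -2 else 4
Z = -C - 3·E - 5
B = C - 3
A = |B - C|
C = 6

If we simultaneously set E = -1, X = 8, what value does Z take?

Setting E = -1, X = 8 by intervention discards those variables' equations.
Z = -C - 3·E - 5  [with C=6, E=-1]  = -8

-8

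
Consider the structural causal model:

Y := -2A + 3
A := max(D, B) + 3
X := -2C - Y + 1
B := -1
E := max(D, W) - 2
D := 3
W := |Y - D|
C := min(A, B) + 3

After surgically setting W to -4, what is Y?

The intervention breaks the incoming arrows to W: W := |Y - D| no longer applies, and W = -4.
Y is not downstream of the intervention, so its value is determined by the original equations.
A = max(D, B) + 3  [with D=3, B=-1]  = 6
Y = -2A + 3  [with A=6]  = -9

-9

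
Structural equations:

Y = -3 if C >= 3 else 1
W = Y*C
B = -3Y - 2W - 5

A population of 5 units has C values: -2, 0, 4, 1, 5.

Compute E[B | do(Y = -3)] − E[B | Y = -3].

Under do(Y=-3), Y's equation is replaced by Y=-3 for every unit. Per-unit B: -8, 4, 28, 10, 34. Mean = 13.6.
Conditioning on Y=-3 selects the 2 unit(s) with C ∈ {4, 5}. Their B values: 28, 34. Mean = 31.
Difference = 13.6 − 31 = -17.4.

-17.4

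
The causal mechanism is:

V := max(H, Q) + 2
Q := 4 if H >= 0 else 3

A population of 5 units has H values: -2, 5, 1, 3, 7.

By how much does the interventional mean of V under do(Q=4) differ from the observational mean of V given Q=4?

do(Q=4) breaks Q's dependence on H. With Q=4 fixed, V across the units is 6, 7, 6, 6, 9, mean 6.8.
Observing Q=4 restricts to units where Q's equation naturally yields 4: H ∈ {5, 1, 3, 7}. In that subpopulation V = 7, 6, 6, 9, mean 7.
Difference = 6.8 − 7 = -0.2.

-0.2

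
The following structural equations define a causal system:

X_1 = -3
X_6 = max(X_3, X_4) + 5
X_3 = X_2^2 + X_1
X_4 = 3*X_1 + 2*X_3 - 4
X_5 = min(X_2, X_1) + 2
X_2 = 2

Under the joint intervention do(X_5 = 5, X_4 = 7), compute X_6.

Setting X_5 = 5, X_4 = 7 by intervention discards those variables' equations.
X_3 = X_2^2 + X_1  [with X_2=2, X_1=-3]  = 1
X_6 = max(X_3, X_4) + 5  [with X_3=1, X_4=7]  = 12

12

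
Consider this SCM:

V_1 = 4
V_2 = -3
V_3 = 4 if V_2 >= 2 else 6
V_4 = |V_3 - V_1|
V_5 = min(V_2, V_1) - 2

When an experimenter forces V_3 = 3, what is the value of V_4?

The intervention breaks the incoming arrows to V_3: V_3 = 4 if V_2 >= 2 else 6 no longer applies, and V_3 = 3.
V_4 = |V_3 - V_1|  [with V_3=3, V_1=4]  = 1

1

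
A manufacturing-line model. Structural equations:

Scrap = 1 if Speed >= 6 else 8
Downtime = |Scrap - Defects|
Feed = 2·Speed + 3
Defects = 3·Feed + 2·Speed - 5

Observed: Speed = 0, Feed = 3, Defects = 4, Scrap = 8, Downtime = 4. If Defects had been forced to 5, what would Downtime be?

3

do(Defects=5) replaces the equation Defects = 3·Feed + 2·Speed - 5 with the constant Defects = 5.
Scrap = 1 if Speed >= 6 else 8  [with Speed=0]  = 8
Downtime = |Scrap - Defects|  [with Scrap=8, Defects=5]  = 3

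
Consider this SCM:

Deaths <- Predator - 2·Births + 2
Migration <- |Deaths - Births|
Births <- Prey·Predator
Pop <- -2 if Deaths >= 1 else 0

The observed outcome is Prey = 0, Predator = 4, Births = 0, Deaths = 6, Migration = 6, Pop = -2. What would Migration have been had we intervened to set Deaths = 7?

7

Intervening sets Deaths = 7 and removes its equation (Deaths <- Predator - 2·Births + 2).
Births = Prey·Predator  [with Prey=0, Predator=4]  = 0
Migration = |Deaths - Births|  [with Deaths=7, Births=0]  = 7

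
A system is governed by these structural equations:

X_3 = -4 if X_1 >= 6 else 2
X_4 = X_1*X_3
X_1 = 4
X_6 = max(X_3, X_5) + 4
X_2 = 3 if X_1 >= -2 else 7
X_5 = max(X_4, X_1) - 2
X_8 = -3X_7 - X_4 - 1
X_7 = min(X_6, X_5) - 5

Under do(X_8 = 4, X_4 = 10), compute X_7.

3

Under do(X_8 = 4, X_4 = 10), each intervened variable's structural equation is replaced by its fixed value.
X_3 = -4 if X_1 >= 6 else 2  [with X_1=4]  = 2
X_5 = max(X_4, X_1) - 2  [with X_4=10, X_1=4]  = 8
X_6 = max(X_3, X_5) + 4  [with X_3=2, X_5=8]  = 12
X_7 = min(X_6, X_5) - 5  [with X_6=12, X_5=8]  = 3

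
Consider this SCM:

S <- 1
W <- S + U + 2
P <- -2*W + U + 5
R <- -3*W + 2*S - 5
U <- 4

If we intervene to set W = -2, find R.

3

do(W=-2) replaces the equation W <- S + U + 2 with the constant W = -2.
R = -3*W + 2*S - 5  [with W=-2, S=1]  = 3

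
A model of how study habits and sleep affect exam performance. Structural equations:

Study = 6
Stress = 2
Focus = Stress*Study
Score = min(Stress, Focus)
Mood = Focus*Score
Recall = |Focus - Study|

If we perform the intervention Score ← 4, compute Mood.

48

Intervening sets Score = 4 and removes its equation (Score = min(Stress, Focus)).
Focus = Stress*Study  [with Stress=2, Study=6]  = 12
Mood = Focus*Score  [with Focus=12, Score=4]  = 48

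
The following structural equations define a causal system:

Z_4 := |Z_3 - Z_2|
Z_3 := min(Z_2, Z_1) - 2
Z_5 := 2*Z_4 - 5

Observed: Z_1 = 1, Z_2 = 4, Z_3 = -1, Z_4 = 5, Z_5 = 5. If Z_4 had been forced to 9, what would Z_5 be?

Intervening sets Z_4 = 9 and removes its equation (Z_4 := |Z_3 - Z_2|).
Z_5 = 2*Z_4 - 5  [with Z_4=9]  = 13

13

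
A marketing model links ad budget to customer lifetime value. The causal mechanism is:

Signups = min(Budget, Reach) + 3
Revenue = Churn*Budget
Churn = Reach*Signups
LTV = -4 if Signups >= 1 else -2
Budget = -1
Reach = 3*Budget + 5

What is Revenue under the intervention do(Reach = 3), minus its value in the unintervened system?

do(Reach=3) replaces the equation Reach = 3*Budget + 5 with the constant Reach = 3.
Signups = min(Budget, Reach) + 3  [with Budget=-1, Reach=3]  = 2
Churn = Reach*Signups  [with Reach=3, Signups=2]  = 6
Revenue = Churn*Budget  [with Churn=6, Budget=-1]  = -6
Without intervention: Reach = 3*Budget + 5  [with Budget=-1]  = 2; Signups = min(Budget, Reach) + 3  [with Budget=-1, Reach=2]  = 2; Churn = Reach*Signups  [with Reach=2, Signups=2]  = 4; Revenue = Churn*Budget  [with Churn=4, Budget=-1]  = -4.
Change = -6 − (-4) = -2.

-2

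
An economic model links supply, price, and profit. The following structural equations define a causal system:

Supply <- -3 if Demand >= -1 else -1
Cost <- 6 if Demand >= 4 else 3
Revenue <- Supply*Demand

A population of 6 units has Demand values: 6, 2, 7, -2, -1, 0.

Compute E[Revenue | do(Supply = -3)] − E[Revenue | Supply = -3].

do(Supply=-3) breaks Supply's dependence on Demand. With Supply=-3 fixed, Revenue across the units is -18, -6, -21, 6, 3, 0, mean -6.
Conditioning on Supply=-3 selects the 5 unit(s) with Demand ∈ {6, 2, 7, -1, 0}. Their Revenue values: -18, -6, -21, 3, 0. Mean = -8.4.
Difference = -6 − (-8.4) = 2.4.

2.4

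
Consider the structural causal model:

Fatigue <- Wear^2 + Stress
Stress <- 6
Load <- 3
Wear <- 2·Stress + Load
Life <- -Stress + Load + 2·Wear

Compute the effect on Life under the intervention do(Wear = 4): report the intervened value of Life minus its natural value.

do(Wear=4) replaces the equation Wear <- 2·Stress + Load with the constant Wear = 4.
Life = -Stress + Load + 2·Wear  [with Stress=6, Load=3, Wear=4]  = 5
Without intervention: Wear = 2·Stress + Load  [with Stress=6, Load=3]  = 15; Life = -Stress + Load + 2·Wear  [with Stress=6, Load=3, Wear=15]  = 27.
Change = 5 − 27 = -22.

-22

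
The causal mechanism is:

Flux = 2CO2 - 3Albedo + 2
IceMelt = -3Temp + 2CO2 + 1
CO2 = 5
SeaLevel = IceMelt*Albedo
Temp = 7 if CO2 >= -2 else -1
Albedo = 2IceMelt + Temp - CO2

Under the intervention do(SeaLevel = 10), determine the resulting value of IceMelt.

-10

do(SeaLevel=10) replaces the equation SeaLevel = IceMelt*Albedo with the constant SeaLevel = 10.
IceMelt is not downstream of the intervention, so its value is determined by the original equations.
Temp = 7 if CO2 >= -2 else -1  [with CO2=5]  = 7
IceMelt = -3Temp + 2CO2 + 1  [with Temp=7, CO2=5]  = -10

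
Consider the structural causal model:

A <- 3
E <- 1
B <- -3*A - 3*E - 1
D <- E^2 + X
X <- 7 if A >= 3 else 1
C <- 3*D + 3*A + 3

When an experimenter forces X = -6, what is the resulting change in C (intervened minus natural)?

Under do(X=-6), the mechanism X <- 7 if A >= 3 else 1 is discarded; X is fixed at -6.
D = E^2 + X  [with E=1, X=-6]  = -5
C = 3*D + 3*A + 3  [with D=-5, A=3]  = -3
Without intervention: X = 7 if A >= 3 else 1  [with A=3]  = 7; D = E^2 + X  [with E=1, X=7]  = 8; C = 3*D + 3*A + 3  [with D=8, A=3]  = 36.
Change = -3 − 36 = -39.

-39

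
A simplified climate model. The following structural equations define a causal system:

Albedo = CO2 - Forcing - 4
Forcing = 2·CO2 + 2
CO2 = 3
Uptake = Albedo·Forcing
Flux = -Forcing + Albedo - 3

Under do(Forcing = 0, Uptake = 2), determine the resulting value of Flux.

-4

The joint intervention fixes Forcing = 0, Uptake = 2, removing each variable's own equation.
Albedo = CO2 - Forcing - 4  [with CO2=3, Forcing=0]  = -1
Flux = -Forcing + Albedo - 3  [with Forcing=0, Albedo=-1]  = -4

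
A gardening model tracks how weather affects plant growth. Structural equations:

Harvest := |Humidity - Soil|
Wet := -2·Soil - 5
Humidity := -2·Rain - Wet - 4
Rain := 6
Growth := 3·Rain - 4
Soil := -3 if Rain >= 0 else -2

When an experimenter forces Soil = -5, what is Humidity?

-21

do(Soil=-5) replaces the equation Soil := -3 if Rain >= 0 else -2 with the constant Soil = -5.
Wet = -2·Soil - 5  [with Soil=-5]  = 5
Humidity = -2·Rain - Wet - 4  [with Rain=6, Wet=5]  = -21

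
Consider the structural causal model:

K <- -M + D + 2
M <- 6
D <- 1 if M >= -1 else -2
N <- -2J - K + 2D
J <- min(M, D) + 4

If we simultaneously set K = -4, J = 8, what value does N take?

Setting K = -4, J = 8 by intervention discards those variables' equations.
D = 1 if M >= -1 else -2  [with M=6]  = 1
N = -2J - K + 2D  [with J=8, K=-4, D=1]  = -10

-10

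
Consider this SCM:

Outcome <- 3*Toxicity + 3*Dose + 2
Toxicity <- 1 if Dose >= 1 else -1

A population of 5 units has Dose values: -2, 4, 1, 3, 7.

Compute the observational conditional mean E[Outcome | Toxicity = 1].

16.25

Observing Toxicity=1 restricts to units where Toxicity's equation naturally yields 1: Dose ∈ {4, 1, 3, 7}. In that subpopulation Outcome = 17, 8, 14, 26, mean 16.25.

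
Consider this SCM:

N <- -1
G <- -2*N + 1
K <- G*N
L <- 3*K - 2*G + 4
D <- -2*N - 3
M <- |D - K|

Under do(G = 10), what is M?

Under do(G=10), the mechanism G <- -2*N + 1 is discarded; G is fixed at 10.
K = G*N  [with G=10, N=-1]  = -10
D = -2*N - 3  [with N=-1]  = -1
M = |D - K|  [with D=-1, K=-10]  = 9

9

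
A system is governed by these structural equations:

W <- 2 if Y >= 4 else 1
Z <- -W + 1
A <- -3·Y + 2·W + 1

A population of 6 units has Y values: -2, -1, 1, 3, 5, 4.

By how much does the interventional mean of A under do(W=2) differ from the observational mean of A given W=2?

do(W=2) breaks W's dependence on Y. With W=2 fixed, A across the units is 11, 8, 2, -4, -10, -7, mean 0.
E[A|W=2] averages over only the 2 units with W=2 (Y = 5, 4): A = -10, -7, mean -8.5.
Difference = 0 − (-8.5) = 8.5.

8.5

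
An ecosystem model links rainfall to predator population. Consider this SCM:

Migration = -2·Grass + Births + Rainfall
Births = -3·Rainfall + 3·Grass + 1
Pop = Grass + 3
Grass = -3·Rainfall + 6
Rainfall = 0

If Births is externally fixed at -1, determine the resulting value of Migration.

The intervention breaks the incoming arrows to Births: Births = -3·Rainfall + 3·Grass + 1 no longer applies, and Births = -1.
Grass = -3·Rainfall + 6  [with Rainfall=0]  = 6
Migration = -2·Grass + Births + Rainfall  [with Grass=6, Births=-1, Rainfall=0]  = -13

-13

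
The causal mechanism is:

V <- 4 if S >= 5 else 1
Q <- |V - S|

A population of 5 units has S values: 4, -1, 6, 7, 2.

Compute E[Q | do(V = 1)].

3.4

Every unit gets V=1 under the intervention. Q values become 3, 2, 5, 6, 1; E[Q|do(V=1)] = 3.4.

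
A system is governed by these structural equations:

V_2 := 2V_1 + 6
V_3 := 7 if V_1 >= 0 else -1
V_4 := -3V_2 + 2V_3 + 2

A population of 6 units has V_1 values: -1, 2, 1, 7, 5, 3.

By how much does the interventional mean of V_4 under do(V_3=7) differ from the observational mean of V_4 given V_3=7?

do(V_3=7) breaks V_3's dependence on V_1. With V_3=7 fixed, V_4 across the units is 4, -14, -8, -44, -32, -20, mean -19.
E[V_4|V_3=7] averages over only the 5 units with V_3=7 (V_1 = 2, 1, 7, 5, 3): V_4 = -14, -8, -44, -32, -20, mean -23.6.
Difference = -19 − (-23.6) = 4.6.

4.6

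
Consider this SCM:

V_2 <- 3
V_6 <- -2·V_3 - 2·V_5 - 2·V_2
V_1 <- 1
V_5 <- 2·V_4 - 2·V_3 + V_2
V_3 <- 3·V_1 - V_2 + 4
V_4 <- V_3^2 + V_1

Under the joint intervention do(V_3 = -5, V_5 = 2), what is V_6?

Setting V_3 = -5, V_5 = 2 by intervention discards those variables' equations.
V_6 = -2·V_3 - 2·V_5 - 2·V_2  [with V_3=-5, V_5=2, V_2=3]  = 0

0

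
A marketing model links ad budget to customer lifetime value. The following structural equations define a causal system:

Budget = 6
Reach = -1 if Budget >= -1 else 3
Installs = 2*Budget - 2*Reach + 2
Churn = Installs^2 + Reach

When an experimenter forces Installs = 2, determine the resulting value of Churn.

3

The intervention breaks the incoming arrows to Installs: Installs = 2*Budget - 2*Reach + 2 no longer applies, and Installs = 2.
Reach = -1 if Budget >= -1 else 3  [with Budget=6]  = -1
Churn = Installs^2 + Reach  [with Installs=2, Reach=-1]  = 3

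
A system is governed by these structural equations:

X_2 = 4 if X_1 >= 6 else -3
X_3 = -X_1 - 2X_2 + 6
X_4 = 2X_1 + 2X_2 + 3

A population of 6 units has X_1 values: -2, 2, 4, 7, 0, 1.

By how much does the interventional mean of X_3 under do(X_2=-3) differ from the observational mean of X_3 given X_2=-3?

Every unit gets X_2=-3 under the intervention. X_3 values become 14, 10, 8, 5, 12, 11; E[X_3|do(X_2=-3)] = 10.
Observing X_2=-3 restricts to units where X_2's equation naturally yields -3: X_1 ∈ {-2, 2, 4, 0, 1}. In that subpopulation X_3 = 14, 10, 8, 12, 11, mean 11.
Difference = 10 − 11 = -1.

-1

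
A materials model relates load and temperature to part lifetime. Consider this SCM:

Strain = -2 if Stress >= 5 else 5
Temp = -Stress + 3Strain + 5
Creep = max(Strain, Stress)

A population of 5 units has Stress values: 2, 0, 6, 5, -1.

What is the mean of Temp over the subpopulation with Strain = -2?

-6.5

Observing Strain=-2 restricts to units where Strain's equation naturally yields -2: Stress ∈ {6, 5}. In that subpopulation Temp = -7, -6, mean -6.5.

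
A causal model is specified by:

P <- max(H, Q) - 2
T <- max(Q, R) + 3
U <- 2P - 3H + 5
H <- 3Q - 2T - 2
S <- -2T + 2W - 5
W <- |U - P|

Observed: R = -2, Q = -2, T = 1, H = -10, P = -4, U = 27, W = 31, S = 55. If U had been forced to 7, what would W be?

Intervening sets U = 7 and removes its equation (U <- 2P - 3H + 5).
T = max(Q, R) + 3  [with Q=-2, R=-2]  = 1
H = 3Q - 2T - 2  [with Q=-2, T=1]  = -10
P = max(H, Q) - 2  [with H=-10, Q=-2]  = -4
W = |U - P|  [with U=7, P=-4]  = 11

11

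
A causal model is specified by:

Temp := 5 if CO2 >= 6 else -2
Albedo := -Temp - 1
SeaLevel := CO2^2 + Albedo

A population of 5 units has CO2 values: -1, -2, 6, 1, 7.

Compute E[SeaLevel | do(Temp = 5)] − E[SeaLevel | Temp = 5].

Every unit gets Temp=5 under the intervention. SeaLevel values become -5, -2, 30, -5, 43; E[SeaLevel|do(Temp=5)] = 12.2.
Conditioning on Temp=5 selects the 2 unit(s) with CO2 ∈ {6, 7}. Their SeaLevel values: 30, 43. Mean = 36.5.
Difference = 12.2 − 36.5 = -24.3.

-24.3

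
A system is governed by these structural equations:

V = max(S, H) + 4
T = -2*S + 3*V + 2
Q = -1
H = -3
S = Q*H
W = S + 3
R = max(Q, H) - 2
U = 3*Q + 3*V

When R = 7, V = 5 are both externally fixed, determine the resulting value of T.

11

Under do(R = 7, V = 5), each intervened variable's structural equation is replaced by its fixed value.
S = Q*H  [with Q=-1, H=-3]  = 3
T = -2*S + 3*V + 2  [with S=3, V=5]  = 11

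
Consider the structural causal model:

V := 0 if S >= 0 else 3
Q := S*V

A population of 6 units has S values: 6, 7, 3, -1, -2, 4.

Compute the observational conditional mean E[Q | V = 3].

-4.5

E[Q|V=3] averages over only the 2 units with V=3 (S = -1, -2): Q = -3, -6, mean -4.5.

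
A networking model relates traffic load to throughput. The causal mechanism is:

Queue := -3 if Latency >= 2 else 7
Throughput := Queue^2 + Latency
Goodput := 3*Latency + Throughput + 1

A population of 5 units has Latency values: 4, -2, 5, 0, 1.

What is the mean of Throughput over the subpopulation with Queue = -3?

13.5

E[Throughput|Queue=-3] averages over only the 2 units with Queue=-3 (Latency = 4, 5): Throughput = 13, 14, mean 13.5.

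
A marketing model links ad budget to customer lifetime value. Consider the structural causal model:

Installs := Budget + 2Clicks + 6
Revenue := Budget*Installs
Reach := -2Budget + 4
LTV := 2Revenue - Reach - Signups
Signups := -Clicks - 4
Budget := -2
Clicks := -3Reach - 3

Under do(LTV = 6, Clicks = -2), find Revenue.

Setting LTV = 6, Clicks = -2 by intervention discards those variables' equations.
Installs = Budget + 2Clicks + 6  [with Budget=-2, Clicks=-2]  = 0
Revenue = Budget*Installs  [with Budget=-2, Installs=0]  = 0

0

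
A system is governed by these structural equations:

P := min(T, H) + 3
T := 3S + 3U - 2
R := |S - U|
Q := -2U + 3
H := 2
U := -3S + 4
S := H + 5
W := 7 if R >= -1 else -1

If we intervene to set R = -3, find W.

do(R=-3) replaces the equation R := |S - U| with the constant R = -3.
W = 7 if R >= -1 else -1  [with R=-3]  = -1

-1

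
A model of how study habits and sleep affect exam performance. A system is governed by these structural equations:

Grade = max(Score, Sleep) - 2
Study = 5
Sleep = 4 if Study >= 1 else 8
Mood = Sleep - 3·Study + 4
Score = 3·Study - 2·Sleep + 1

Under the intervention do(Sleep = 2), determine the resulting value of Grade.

10

do(Sleep=2) replaces the equation Sleep = 4 if Study >= 1 else 8 with the constant Sleep = 2.
Score = 3·Study - 2·Sleep + 1  [with Study=5, Sleep=2]  = 12
Grade = max(Score, Sleep) - 2  [with Score=12, Sleep=2]  = 10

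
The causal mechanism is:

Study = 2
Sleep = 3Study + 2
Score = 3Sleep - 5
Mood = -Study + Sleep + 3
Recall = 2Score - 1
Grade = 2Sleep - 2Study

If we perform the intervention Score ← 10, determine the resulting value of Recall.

do(Score=10) replaces the equation Score = 3Sleep - 5 with the constant Score = 10.
Recall = 2Score - 1  [with Score=10]  = 19

19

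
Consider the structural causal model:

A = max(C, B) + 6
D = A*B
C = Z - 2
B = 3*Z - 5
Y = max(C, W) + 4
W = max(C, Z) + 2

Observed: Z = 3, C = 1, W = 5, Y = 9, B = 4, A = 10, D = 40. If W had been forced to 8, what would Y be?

The intervention breaks the incoming arrows to W: W = max(C, Z) + 2 no longer applies, and W = 8.
C = Z - 2  [with Z=3]  = 1
Y = max(C, W) + 4  [with C=1, W=8]  = 12

12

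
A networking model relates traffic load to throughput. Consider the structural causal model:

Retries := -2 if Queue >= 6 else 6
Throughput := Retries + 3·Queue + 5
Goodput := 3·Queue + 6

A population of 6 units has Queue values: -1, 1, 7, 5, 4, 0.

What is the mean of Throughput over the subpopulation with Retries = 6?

16.4

E[Throughput|Retries=6] averages over only the 5 units with Retries=6 (Queue = -1, 1, 5, 4, 0): Throughput = 8, 14, 26, 23, 11, mean 16.4.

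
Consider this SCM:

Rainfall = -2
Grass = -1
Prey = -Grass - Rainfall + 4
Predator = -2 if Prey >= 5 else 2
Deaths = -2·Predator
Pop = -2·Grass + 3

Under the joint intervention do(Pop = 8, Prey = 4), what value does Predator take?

Under do(Pop = 8, Prey = 4), each intervened variable's structural equation is replaced by its fixed value.
Predator = -2 if Prey >= 5 else 2  [with Prey=4]  = 2

2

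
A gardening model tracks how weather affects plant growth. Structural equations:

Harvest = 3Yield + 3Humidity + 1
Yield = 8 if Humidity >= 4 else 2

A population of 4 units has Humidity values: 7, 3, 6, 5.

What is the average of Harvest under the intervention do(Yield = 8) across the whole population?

40.75

Under do(Yield=8), Yield's equation is replaced by Yield=8 for every unit. Per-unit Harvest: 46, 34, 43, 40. Mean = 40.75.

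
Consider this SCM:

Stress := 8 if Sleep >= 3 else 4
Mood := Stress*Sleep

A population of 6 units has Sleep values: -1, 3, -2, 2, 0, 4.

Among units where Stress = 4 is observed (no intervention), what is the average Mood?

-1

E[Mood|Stress=4] averages over only the 4 units with Stress=4 (Sleep = -1, -2, 2, 0): Mood = -4, -8, 8, 0, mean -1.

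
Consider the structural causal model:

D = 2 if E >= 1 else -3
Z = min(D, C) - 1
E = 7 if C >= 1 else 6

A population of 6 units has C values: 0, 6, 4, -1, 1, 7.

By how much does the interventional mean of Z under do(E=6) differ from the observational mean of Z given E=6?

1.5

Every unit gets E=6 under the intervention. Z values become -1, 1, 1, -2, 0, 1; E[Z|do(E=6)] = 0.
E[Z|E=6] averages over only the 2 units with E=6 (C = 0, -1): Z = -1, -2, mean -1.5.
Difference = 0 − (-1.5) = 1.5.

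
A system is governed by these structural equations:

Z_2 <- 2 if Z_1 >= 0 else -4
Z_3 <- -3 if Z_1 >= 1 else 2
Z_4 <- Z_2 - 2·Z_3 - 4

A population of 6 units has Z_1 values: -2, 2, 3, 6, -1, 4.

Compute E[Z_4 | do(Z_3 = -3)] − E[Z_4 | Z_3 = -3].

-2

Under do(Z_3=-3), Z_3's equation is replaced by Z_3=-3 for every unit. Per-unit Z_4: -2, 4, 4, 4, -2, 4. Mean = 2.
E[Z_4|Z_3=-3] averages over only the 4 units with Z_3=-3 (Z_1 = 2, 3, 6, 4): Z_4 = 4, 4, 4, 4, mean 4.
Difference = 2 − 4 = -2.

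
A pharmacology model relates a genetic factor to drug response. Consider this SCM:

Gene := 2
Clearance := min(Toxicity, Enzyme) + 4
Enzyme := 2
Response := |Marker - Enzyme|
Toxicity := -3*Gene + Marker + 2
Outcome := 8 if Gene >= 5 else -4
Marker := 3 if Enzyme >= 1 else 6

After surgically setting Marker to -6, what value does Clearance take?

The intervention breaks the incoming arrows to Marker: Marker := 3 if Enzyme >= 1 else 6 no longer applies, and Marker = -6.
Toxicity = -3*Gene + Marker + 2  [with Gene=2, Marker=-6]  = -10
Clearance = min(Toxicity, Enzyme) + 4  [with Toxicity=-10, Enzyme=2]  = -6

-6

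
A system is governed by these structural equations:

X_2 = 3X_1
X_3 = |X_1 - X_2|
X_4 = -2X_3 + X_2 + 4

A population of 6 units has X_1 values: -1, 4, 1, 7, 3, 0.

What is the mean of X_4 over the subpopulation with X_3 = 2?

0

Conditioning on X_3=2 selects the 2 unit(s) with X_1 ∈ {-1, 1}. Their X_4 values: -3, 3. Mean = 0.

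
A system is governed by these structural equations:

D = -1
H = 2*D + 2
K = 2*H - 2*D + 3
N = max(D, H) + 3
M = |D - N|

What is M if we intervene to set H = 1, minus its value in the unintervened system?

1

do(H=1) replaces the equation H = 2*D + 2 with the constant H = 1.
N = max(D, H) + 3  [with D=-1, H=1]  = 4
M = |D - N|  [with D=-1, N=4]  = 5
Without intervention: H = 2*D + 2  [with D=-1]  = 0; N = max(D, H) + 3  [with D=-1, H=0]  = 3; M = |D - N|  [with D=-1, N=3]  = 4.
Change = 5 − 4 = 1.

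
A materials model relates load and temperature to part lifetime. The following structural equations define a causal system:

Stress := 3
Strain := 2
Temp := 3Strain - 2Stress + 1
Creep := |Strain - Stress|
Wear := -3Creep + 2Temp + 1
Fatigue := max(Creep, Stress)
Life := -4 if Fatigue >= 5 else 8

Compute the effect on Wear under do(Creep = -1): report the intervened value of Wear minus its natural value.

Intervening sets Creep = -1 and removes its equation (Creep := |Strain - Stress|).
Temp = 3Strain - 2Stress + 1  [with Strain=2, Stress=3]  = 1
Wear = -3Creep + 2Temp + 1  [with Creep=-1, Temp=1]  = 6
Without intervention: Temp = 3Strain - 2Stress + 1  [with Strain=2, Stress=3]  = 1; Creep = |Strain - Stress|  [with Strain=2, Stress=3]  = 1; Wear = -3Creep + 2Temp + 1  [with Creep=1, Temp=1]  = 0.
Change = 6 − 0 = 6.

6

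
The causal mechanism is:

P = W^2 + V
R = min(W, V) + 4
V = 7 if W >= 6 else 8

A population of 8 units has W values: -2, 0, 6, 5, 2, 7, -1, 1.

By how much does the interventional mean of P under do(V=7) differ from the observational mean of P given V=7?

The intervention sets V=7 in all 8 units regardless of W. Recomputing P per unit gives 11, 7, 43, 32, 11, 56, 8, 8; average 22.
Observing V=7 restricts to units where V's equation naturally yields 7: W ∈ {6, 7}. In that subpopulation P = 43, 56, mean 49.5.
Difference = 22 − 49.5 = -27.5.

-27.5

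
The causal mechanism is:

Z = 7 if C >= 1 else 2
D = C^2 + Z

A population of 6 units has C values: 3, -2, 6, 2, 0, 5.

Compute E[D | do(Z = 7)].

The intervention sets Z=7 in all 6 units regardless of C. Recomputing D per unit gives 16, 11, 43, 11, 7, 32; average 20.

20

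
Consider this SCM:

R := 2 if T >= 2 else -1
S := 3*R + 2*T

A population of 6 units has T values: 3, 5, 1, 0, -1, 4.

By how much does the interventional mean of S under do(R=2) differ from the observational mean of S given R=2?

-4

The intervention sets R=2 in all 6 units regardless of T. Recomputing S per unit gives 12, 16, 8, 6, 4, 14; average 10.
Observing R=2 restricts to units where R's equation naturally yields 2: T ∈ {3, 5, 4}. In that subpopulation S = 12, 16, 14, mean 14.
Difference = 10 − 14 = -4.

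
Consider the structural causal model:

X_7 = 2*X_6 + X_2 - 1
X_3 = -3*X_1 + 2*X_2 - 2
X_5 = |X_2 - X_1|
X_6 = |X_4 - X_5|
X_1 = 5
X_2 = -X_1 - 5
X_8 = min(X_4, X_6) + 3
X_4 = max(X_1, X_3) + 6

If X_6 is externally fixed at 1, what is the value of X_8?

Intervening sets X_6 = 1 and removes its equation (X_6 = |X_4 - X_5|).
X_2 = -X_1 - 5  [with X_1=5]  = -10
X_3 = -3*X_1 + 2*X_2 - 2  [with X_1=5, X_2=-10]  = -37
X_4 = max(X_1, X_3) + 6  [with X_1=5, X_3=-37]  = 11
X_8 = min(X_4, X_6) + 3  [with X_4=11, X_6=1]  = 4

4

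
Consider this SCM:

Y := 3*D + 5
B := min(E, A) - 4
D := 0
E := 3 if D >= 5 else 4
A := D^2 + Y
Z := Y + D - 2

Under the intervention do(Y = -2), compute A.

The intervention breaks the incoming arrows to Y: Y := 3*D + 5 no longer applies, and Y = -2.
A = D^2 + Y  [with D=0, Y=-2]  = -2

-2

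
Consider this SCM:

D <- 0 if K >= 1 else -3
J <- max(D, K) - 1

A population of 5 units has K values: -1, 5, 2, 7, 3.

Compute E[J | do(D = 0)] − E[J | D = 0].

The intervention sets D=0 in all 5 units regardless of K. Recomputing J per unit gives -1, 4, 1, 6, 2; average 2.4.
E[J|D=0] averages over only the 4 units with D=0 (K = 5, 2, 7, 3): J = 4, 1, 6, 2, mean 3.25.
Difference = 2.4 − 3.25 = -0.85.

-0.85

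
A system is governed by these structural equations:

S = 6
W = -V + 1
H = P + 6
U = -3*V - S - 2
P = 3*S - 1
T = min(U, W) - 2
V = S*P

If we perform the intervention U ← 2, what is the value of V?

do(U=2) replaces the equation U = -3*V - S - 2 with the constant U = 2.
V is not downstream of the intervention, so its value is determined by the original equations.
P = 3*S - 1  [with S=6]  = 17
V = S*P  [with S=6, P=17]  = 102

102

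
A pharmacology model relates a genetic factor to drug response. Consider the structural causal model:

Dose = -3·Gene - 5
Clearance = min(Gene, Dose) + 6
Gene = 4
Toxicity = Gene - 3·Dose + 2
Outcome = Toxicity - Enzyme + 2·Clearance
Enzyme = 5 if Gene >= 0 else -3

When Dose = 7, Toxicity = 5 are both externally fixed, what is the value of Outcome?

The joint intervention fixes Dose = 7, Toxicity = 5, removing each variable's own equation.
Enzyme = 5 if Gene >= 0 else -3  [with Gene=4]  = 5
Clearance = min(Gene, Dose) + 6  [with Gene=4, Dose=7]  = 10
Outcome = Toxicity - Enzyme + 2·Clearance  [with Toxicity=5, Enzyme=5, Clearance=10]  = 20

20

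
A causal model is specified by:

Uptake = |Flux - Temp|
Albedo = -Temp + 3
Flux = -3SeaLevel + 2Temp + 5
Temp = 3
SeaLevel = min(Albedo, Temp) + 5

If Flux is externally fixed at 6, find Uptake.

Intervening sets Flux = 6 and removes its equation (Flux = -3SeaLevel + 2Temp + 5).
Uptake = |Flux - Temp|  [with Flux=6, Temp=3]  = 3

3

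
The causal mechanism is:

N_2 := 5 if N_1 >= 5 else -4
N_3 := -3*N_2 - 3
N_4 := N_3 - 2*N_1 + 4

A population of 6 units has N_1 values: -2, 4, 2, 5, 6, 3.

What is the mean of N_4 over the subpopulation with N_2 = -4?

9.5

Observing N_2=-4 restricts to units where N_2's equation naturally yields -4: N_1 ∈ {-2, 4, 2, 3}. In that subpopulation N_4 = 17, 5, 9, 7, mean 9.5.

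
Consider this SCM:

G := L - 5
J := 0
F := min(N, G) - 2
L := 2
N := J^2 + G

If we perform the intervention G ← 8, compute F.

6

do(G=8) replaces the equation G := L - 5 with the constant G = 8.
N = J^2 + G  [with J=0, G=8]  = 8
F = min(N, G) - 2  [with N=8, G=8]  = 6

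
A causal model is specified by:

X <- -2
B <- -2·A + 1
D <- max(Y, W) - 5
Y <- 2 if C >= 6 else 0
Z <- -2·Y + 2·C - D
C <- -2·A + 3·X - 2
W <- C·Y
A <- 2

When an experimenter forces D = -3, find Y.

0

do(D=-3) replaces the equation D <- max(Y, W) - 5 with the constant D = -3.
No directed path runs from D to Y, so Y keeps its natural value.
C = -2·A + 3·X - 2  [with A=2, X=-2]  = -12
Y = 2 if C >= 6 else 0  [with C=-12]  = 0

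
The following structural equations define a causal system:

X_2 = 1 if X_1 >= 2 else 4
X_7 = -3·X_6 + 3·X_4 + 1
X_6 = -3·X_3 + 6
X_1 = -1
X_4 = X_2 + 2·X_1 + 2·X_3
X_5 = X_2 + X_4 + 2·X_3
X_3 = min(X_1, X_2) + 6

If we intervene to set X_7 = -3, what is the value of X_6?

-9

Intervening sets X_7 = -3 and removes its equation (X_7 = -3·X_6 + 3·X_4 + 1).
Since X_6 is not a descendant of the intervened variable, it is unaffected.
X_2 = 1 if X_1 >= 2 else 4  [with X_1=-1]  = 4
X_3 = min(X_1, X_2) + 6  [with X_1=-1, X_2=4]  = 5
X_6 = -3·X_3 + 6  [with X_3=5]  = -9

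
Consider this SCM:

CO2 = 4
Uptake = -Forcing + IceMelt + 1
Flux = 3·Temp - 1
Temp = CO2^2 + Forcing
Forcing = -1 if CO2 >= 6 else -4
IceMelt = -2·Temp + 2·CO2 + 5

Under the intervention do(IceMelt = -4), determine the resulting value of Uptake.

Under do(IceMelt=-4), the mechanism IceMelt = -2·Temp + 2·CO2 + 5 is discarded; IceMelt is fixed at -4.
Forcing = -1 if CO2 >= 6 else -4  [with CO2=4]  = -4
Uptake = -Forcing + IceMelt + 1  [with Forcing=-4, IceMelt=-4]  = 1

1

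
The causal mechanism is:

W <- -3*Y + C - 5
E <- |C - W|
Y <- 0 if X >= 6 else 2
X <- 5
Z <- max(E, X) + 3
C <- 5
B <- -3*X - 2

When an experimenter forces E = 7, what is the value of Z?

10

Intervening sets E = 7 and removes its equation (E <- |C - W|).
Z = max(E, X) + 3  [with E=7, X=5]  = 10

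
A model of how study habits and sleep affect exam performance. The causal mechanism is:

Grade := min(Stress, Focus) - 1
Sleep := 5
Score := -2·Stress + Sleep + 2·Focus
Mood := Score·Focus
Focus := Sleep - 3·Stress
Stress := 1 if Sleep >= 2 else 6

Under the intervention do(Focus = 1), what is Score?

5

The intervention breaks the incoming arrows to Focus: Focus := Sleep - 3·Stress no longer applies, and Focus = 1.
Stress = 1 if Sleep >= 2 else 6  [with Sleep=5]  = 1
Score = -2·Stress + Sleep + 2·Focus  [with Stress=1, Sleep=5, Focus=1]  = 5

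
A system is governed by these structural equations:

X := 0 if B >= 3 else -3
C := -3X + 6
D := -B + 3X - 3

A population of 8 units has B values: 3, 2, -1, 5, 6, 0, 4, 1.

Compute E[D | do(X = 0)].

do(X=0) breaks X's dependence on B. With X=0 fixed, D across the units is -6, -5, -2, -8, -9, -3, -7, -4, mean -5.5.

-5.5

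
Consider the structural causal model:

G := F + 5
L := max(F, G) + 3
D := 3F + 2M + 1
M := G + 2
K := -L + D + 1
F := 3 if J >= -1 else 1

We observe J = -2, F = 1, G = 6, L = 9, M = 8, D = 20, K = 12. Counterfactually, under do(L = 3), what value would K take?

The intervention breaks the incoming arrows to L: L := max(F, G) + 3 no longer applies, and L = 3.
F = 3 if J >= -1 else 1  [with J=-2]  = 1
G = F + 5  [with F=1]  = 6
M = G + 2  [with G=6]  = 8
D = 3F + 2M + 1  [with F=1, M=8]  = 20
K = -L + D + 1  [with L=3, D=20]  = 18

18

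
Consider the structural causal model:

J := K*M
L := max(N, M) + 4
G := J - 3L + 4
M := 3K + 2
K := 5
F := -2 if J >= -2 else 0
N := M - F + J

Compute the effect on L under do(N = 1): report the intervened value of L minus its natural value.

-87

The intervention breaks the incoming arrows to N: N := M - F + J no longer applies, and N = 1.
M = 3K + 2  [with K=5]  = 17
L = max(N, M) + 4  [with N=1, M=17]  = 21
Without intervention: M = 3K + 2  [with K=5]  = 17; J = K*M  [with K=5, M=17]  = 85; F = -2 if J >= -2 else 0  [with J=85]  = -2; N = M - F + J  [with M=17, F=-2, J=85]  = 104; L = max(N, M) + 4  [with N=104, M=17]  = 108.
Change = 21 − 108 = -87.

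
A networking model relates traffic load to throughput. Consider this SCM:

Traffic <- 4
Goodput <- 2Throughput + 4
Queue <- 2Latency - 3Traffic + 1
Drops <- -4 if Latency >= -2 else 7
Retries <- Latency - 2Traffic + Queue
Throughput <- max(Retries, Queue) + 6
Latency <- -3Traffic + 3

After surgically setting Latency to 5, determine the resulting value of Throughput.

Under do(Latency=5), the mechanism Latency <- -3Traffic + 3 is discarded; Latency is fixed at 5.
Queue = 2Latency - 3Traffic + 1  [with Latency=5, Traffic=4]  = -1
Retries = Latency - 2Traffic + Queue  [with Latency=5, Traffic=4, Queue=-1]  = -4
Throughput = max(Retries, Queue) + 6  [with Retries=-4, Queue=-1]  = 5

5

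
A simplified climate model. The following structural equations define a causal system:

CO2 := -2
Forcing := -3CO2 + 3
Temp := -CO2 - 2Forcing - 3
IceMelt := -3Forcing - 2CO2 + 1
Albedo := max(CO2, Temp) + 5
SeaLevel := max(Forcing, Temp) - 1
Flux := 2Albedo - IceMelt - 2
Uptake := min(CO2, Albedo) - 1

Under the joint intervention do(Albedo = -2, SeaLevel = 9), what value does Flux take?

16

Under do(Albedo = -2, SeaLevel = 9), each intervened variable's structural equation is replaced by its fixed value.
Forcing = -3CO2 + 3  [with CO2=-2]  = 9
IceMelt = -3Forcing - 2CO2 + 1  [with Forcing=9, CO2=-2]  = -22
Flux = 2Albedo - IceMelt - 2  [with Albedo=-2, IceMelt=-22]  = 16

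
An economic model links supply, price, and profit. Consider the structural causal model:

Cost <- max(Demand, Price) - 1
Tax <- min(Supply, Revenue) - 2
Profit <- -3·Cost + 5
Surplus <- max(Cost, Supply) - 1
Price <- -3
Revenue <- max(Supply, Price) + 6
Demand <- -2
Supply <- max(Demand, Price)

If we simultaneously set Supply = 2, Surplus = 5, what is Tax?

0

Under do(Supply = 2, Surplus = 5), each intervened variable's structural equation is replaced by its fixed value.
Revenue = max(Supply, Price) + 6  [with Supply=2, Price=-3]  = 8
Tax = min(Supply, Revenue) - 2  [with Supply=2, Revenue=8]  = 0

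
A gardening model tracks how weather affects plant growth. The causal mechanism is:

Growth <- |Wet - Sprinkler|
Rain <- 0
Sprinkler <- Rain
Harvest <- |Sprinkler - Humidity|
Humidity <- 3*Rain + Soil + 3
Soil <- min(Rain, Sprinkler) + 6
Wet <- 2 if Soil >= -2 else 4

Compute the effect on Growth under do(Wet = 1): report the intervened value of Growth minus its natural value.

-1

Intervening sets Wet = 1 and removes its equation (Wet <- 2 if Soil >= -2 else 4).
Sprinkler = Rain  [with Rain=0]  = 0
Growth = |Wet - Sprinkler|  [with Wet=1, Sprinkler=0]  = 1
Without intervention: Sprinkler = Rain  [with Rain=0]  = 0; Soil = min(Rain, Sprinkler) + 6  [with Rain=0, Sprinkler=0]  = 6; Wet = 2 if Soil >= -2 else 4  [with Soil=6]  = 2; Growth = |Wet - Sprinkler|  [with Wet=2, Sprinkler=0]  = 2.
Change = 1 − 2 = -1.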